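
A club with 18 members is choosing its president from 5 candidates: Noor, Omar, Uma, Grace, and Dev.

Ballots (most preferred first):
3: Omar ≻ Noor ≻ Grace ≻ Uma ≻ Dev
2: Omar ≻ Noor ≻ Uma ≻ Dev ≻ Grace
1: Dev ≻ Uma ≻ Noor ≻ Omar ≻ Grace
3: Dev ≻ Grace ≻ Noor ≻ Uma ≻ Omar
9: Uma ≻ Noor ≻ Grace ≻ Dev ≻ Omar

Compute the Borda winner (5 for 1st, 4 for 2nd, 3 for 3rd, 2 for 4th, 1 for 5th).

Noor: 3×4 + 2×4 + 1×3 + 3×3 + 9×4 = 68
Omar: 3×5 + 2×5 + 1×2 + 3×1 + 9×1 = 39
Uma: 3×2 + 2×3 + 1×4 + 3×2 + 9×5 = 67
Grace: 3×3 + 2×1 + 1×1 + 3×4 + 9×3 = 51
Dev: 3×1 + 2×2 + 1×5 + 3×5 + 9×2 = 45

Noor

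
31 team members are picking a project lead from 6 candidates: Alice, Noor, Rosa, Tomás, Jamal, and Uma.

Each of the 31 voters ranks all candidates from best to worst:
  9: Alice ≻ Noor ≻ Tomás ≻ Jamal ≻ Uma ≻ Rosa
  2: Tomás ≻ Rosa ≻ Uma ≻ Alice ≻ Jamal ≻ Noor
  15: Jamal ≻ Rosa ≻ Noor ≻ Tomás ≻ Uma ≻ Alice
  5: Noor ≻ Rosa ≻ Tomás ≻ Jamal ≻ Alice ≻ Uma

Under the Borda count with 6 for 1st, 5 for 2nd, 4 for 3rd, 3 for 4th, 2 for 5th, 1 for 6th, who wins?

Noor

Alice: 9×6 + 2×3 + 15×1 + 5×2 = 85
Noor: 9×5 + 2×1 + 15×4 + 5×6 = 137
Rosa: 9×1 + 2×5 + 15×5 + 5×5 = 119
Tomás: 9×4 + 2×6 + 15×3 + 5×4 = 113
Jamal: 9×3 + 2×2 + 15×6 + 5×3 = 136
Uma: 9×2 + 2×4 + 15×2 + 5×1 = 61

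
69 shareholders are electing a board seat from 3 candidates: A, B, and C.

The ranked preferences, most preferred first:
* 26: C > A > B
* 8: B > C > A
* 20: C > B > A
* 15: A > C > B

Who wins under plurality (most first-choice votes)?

C

First-place votes: A 15, B 8, C 46.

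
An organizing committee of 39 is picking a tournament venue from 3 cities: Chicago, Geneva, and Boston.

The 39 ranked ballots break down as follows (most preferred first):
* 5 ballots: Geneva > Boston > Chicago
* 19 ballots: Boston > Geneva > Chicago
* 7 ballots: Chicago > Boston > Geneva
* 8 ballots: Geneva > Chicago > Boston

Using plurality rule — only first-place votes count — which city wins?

First-place votes: Chicago 7, Geneva 13, Boston 19.

Boston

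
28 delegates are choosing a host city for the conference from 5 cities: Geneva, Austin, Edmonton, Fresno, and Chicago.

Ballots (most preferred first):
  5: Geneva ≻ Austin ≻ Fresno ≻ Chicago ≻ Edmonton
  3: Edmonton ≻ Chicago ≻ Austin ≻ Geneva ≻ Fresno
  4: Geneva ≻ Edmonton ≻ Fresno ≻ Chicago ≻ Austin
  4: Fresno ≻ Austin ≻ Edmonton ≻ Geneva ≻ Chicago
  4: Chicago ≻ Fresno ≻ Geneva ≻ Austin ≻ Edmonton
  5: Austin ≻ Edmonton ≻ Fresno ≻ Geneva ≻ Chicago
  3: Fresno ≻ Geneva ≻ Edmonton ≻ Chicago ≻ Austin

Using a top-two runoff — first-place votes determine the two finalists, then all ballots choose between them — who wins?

Round 1 first-place votes: Geneva 9, Austin 5, Edmonton 3, Fresno 7, Chicago 4. Geneva and Fresno advance.
Runoff: Geneva is ranked above Fresno on 12 ballots, Fresno above Geneva on 16.

Fresno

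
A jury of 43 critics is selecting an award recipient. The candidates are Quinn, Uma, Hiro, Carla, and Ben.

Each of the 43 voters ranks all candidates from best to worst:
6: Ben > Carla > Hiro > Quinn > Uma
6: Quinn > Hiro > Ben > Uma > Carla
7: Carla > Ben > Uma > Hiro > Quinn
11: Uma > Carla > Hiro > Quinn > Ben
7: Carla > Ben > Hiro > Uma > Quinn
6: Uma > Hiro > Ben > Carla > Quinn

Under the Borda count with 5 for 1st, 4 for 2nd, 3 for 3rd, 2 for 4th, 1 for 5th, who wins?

Quinn: 6×2 + 6×5 + 7×1 + 11×2 + 7×1 + 6×1 = 84
Uma: 6×1 + 6×2 + 7×3 + 11×5 + 7×2 + 6×5 = 138
Hiro: 6×3 + 6×4 + 7×2 + 11×3 + 7×3 + 6×4 = 134
Carla: 6×4 + 6×1 + 7×5 + 11×4 + 7×5 + 6×2 = 156
Ben: 6×5 + 6×3 + 7×4 + 11×1 + 7×4 + 6×3 = 133

Carla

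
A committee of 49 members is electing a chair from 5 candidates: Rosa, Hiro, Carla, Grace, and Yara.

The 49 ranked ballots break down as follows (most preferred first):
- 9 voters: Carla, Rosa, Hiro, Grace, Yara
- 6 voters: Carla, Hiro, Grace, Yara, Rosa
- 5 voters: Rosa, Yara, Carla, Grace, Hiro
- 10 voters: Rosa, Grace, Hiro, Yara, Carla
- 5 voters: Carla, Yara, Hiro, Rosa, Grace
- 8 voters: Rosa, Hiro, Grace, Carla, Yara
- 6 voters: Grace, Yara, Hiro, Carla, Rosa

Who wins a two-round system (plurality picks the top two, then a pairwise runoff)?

Carla

Round 1 first-place votes: Rosa 23, Hiro 0, Carla 20, Grace 6, Yara 0. Rosa and Carla advance.
Runoff: Rosa is ranked above Carla on 23 ballots, Carla above Rosa on 26.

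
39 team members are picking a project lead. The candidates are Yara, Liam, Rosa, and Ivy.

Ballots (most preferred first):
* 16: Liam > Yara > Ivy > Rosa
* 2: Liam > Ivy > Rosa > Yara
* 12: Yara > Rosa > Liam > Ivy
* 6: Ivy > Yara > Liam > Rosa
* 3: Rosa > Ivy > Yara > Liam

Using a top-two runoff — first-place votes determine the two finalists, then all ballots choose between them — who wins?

Yara

Round 1 first-place votes: Yara 12, Liam 18, Rosa 3, Ivy 6. Liam and Yara advance.
Runoff: Liam is ranked above Yara on 18 ballots, Yara above Liam on 21.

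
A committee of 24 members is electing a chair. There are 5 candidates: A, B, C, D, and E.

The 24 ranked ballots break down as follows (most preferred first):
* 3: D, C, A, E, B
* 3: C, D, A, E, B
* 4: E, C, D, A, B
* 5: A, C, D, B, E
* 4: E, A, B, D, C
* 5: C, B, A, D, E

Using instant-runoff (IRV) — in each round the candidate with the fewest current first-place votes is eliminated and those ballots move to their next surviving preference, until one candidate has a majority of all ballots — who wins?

C

Round 1: A 5, B 0, C 8, D 3, E 8. B eliminated.
Round 2: A 5, C 8, D 3, E 8. D eliminated.
Round 3: A 5, C 11, E 8. A eliminated.
Round 4: C 16, E 8. C has a majority (≥13).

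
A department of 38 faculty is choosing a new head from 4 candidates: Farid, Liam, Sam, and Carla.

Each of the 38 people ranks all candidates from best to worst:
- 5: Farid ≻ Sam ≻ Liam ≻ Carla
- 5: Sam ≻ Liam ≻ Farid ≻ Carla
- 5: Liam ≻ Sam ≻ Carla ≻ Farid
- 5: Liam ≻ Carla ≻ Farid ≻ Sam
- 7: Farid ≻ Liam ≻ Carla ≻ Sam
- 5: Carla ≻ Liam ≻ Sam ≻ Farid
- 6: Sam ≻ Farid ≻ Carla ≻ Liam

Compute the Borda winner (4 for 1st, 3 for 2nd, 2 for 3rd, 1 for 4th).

Farid: 5×4 + 5×2 + 5×1 + 5×2 + 7×4 + 5×1 + 6×3 = 96
Liam: 5×2 + 5×3 + 5×4 + 5×4 + 7×3 + 5×3 + 6×1 = 107
Sam: 5×3 + 5×4 + 5×3 + 5×1 + 7×1 + 5×2 + 6×4 = 96
Carla: 5×1 + 5×1 + 5×2 + 5×3 + 7×2 + 5×4 + 6×2 = 81

Liam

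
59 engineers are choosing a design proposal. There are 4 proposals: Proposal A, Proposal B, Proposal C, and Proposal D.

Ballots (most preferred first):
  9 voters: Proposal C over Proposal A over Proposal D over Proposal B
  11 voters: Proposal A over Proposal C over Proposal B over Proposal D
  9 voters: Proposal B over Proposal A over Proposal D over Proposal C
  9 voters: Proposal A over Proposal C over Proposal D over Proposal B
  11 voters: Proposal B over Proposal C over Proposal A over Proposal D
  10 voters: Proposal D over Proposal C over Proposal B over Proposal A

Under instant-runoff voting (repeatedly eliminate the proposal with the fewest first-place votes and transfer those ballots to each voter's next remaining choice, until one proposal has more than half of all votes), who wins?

Round 1: Proposal A 20, Proposal B 20, Proposal C 9, Proposal D 10. Proposal C eliminated.
Round 2: Proposal A 29, Proposal B 20, Proposal D 10. Proposal D eliminated.
Round 3: Proposal A 29, Proposal B 30. Proposal B has a majority (≥30).

Proposal B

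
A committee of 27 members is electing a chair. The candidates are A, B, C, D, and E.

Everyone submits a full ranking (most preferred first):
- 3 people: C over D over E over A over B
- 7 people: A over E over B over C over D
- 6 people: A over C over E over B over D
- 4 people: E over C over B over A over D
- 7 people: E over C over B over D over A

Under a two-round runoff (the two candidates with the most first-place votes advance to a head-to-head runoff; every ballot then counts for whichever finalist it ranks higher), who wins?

Round 1 first-place votes: A 13, B 0, C 3, D 0, E 11. A and E advance.
Runoff: A is ranked above E on 13 ballots, E above A on 14.

E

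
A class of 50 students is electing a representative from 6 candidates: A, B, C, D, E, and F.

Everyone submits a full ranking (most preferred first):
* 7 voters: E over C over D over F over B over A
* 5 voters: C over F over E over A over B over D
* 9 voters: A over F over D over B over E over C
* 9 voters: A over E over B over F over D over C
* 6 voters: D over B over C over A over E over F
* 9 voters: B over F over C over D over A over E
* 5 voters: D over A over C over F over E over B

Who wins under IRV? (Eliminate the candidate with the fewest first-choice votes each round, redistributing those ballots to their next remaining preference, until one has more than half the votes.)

Round 1: A 18, B 9, C 5, D 11, E 7, F 0. F eliminated.
Round 2: A 18, B 9, C 5, D 11, E 7. C eliminated.
Round 3: A 18, B 9, D 11, E 12. B eliminated.
Round 4: A 18, D 20, E 12. E eliminated.
Round 5: A 23, D 27. D has a majority (≥26).

D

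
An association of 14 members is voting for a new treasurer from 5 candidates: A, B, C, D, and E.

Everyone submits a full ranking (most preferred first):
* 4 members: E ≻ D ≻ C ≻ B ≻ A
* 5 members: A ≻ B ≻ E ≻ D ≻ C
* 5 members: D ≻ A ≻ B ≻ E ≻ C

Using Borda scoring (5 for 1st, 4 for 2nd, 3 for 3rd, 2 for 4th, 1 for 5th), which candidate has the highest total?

A: 4×1 + 5×5 + 5×4 = 49
B: 4×2 + 5×4 + 5×3 = 43
C: 4×3 + 5×1 + 5×1 = 22
D: 4×4 + 5×2 + 5×5 = 51
E: 4×5 + 5×3 + 5×2 = 45

D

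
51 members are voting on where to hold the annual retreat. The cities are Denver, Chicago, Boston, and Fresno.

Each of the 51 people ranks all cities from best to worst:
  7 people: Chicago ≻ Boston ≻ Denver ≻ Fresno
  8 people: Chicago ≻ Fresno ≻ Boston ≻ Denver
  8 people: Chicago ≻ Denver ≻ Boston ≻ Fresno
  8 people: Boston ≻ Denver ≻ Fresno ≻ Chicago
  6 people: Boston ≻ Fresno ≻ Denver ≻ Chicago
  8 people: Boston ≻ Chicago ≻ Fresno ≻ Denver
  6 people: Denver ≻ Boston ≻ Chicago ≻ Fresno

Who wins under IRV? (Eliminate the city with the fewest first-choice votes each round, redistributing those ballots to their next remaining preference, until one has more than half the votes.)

Round 1: Denver 6, Chicago 23, Boston 22, Fresno 0. Fresno eliminated.
Round 2: Denver 6, Chicago 23, Boston 22. Denver eliminated.
Round 3: Chicago 23, Boston 28. Boston has a majority (≥26).

Boston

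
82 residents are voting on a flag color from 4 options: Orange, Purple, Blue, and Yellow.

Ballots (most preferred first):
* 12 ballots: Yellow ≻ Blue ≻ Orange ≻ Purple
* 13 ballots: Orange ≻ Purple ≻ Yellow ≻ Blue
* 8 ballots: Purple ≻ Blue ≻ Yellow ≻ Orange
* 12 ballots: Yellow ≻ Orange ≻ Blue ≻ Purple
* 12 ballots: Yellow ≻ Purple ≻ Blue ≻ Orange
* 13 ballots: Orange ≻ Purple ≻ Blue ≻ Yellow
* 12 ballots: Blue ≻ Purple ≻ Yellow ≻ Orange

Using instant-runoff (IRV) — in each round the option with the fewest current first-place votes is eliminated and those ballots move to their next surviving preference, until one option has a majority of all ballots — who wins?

Round 1: Orange 26, Purple 8, Blue 12, Yellow 36. Purple eliminated.
Round 2: Orange 26, Blue 20, Yellow 36. Blue eliminated.
Round 3: Orange 26, Yellow 56. Yellow has a majority (≥42).

Yellow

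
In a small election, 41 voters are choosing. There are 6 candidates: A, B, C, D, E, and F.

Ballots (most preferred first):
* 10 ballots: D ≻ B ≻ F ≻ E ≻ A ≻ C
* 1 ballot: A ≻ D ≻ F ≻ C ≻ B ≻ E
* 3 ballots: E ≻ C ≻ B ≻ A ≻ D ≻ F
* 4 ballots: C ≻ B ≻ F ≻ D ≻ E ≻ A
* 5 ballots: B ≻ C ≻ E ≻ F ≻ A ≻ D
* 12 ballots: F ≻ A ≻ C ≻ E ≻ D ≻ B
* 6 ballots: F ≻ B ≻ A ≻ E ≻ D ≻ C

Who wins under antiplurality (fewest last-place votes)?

Last-place votes: A 4, B 12, C 16, D 5, E 1, F 3.

E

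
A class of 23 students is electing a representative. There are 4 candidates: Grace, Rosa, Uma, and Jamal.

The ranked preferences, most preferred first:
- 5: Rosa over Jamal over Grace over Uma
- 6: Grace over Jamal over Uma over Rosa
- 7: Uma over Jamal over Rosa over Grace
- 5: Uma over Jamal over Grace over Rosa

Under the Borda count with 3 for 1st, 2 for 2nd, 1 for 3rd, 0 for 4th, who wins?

Jamal

Grace: 5×1 + 6×3 + 7×0 + 5×1 = 28
Rosa: 5×3 + 6×0 + 7×1 + 5×0 = 22
Uma: 5×0 + 6×1 + 7×3 + 5×3 = 42
Jamal: 5×2 + 6×2 + 7×2 + 5×2 = 46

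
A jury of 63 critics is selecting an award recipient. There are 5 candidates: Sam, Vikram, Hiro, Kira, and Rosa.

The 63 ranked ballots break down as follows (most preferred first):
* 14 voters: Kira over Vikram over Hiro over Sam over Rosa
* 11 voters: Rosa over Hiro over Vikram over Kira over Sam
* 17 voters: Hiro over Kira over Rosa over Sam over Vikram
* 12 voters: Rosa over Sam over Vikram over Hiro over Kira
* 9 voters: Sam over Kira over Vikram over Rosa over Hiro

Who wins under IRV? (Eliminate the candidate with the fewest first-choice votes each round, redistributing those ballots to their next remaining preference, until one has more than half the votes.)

Round 1: Sam 9, Vikram 0, Hiro 17, Kira 14, Rosa 23. Vikram eliminated.
Round 2: Sam 9, Hiro 17, Kira 14, Rosa 23. Sam eliminated.
Round 3: Hiro 17, Kira 23, Rosa 23. Hiro eliminated.
Round 4: Kira 40, Rosa 23. Kira has a majority (≥32).

Kira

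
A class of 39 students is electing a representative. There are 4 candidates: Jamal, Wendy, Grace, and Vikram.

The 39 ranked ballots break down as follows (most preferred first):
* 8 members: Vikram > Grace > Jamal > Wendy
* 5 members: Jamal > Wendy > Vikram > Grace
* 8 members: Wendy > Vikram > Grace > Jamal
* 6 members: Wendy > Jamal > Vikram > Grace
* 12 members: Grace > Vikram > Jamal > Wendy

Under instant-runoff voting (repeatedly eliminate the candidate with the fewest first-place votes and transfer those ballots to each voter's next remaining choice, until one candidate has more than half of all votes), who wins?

Round 1: Jamal 5, Wendy 14, Grace 12, Vikram 8. Jamal eliminated.
Round 2: Wendy 19, Grace 12, Vikram 8. Vikram eliminated.
Round 3: Wendy 19, Grace 20. Grace has a majority (≥20).

Grace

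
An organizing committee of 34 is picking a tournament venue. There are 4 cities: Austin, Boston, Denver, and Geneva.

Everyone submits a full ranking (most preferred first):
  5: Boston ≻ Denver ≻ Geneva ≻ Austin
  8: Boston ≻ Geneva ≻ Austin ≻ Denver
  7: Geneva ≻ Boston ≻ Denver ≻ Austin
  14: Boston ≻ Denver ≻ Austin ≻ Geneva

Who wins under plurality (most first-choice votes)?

Boston

First-place votes: Austin 0, Boston 27, Denver 0, Geneva 7.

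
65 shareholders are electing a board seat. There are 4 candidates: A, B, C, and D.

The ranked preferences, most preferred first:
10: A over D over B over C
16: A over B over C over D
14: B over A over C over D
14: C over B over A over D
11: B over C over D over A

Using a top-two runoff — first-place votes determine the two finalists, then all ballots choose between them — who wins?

Round 1 first-place votes: A 26, B 25, C 14, D 0. A and B advance.
Runoff: A is ranked above B on 26 ballots, B above A on 39.

B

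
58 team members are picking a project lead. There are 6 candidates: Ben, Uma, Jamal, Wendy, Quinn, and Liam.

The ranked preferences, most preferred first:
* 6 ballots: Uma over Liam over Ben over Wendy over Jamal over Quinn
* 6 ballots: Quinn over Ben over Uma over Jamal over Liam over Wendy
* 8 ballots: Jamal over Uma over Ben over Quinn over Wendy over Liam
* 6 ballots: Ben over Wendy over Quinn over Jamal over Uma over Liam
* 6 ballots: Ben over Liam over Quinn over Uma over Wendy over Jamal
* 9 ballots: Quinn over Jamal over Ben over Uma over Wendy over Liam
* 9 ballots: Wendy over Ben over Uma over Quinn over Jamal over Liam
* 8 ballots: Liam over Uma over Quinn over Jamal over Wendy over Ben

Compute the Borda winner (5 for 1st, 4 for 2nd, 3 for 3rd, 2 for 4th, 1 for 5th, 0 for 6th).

Ben: 6×3 + 6×4 + 8×3 + 6×5 + 6×5 + 9×3 + 9×4 + 8×0 = 189
Uma: 6×5 + 6×3 + 8×4 + 6×1 + 6×2 + 9×2 + 9×3 + 8×4 = 175
Jamal: 6×1 + 6×2 + 8×5 + 6×2 + 6×0 + 9×4 + 9×1 + 8×2 = 131
Wendy: 6×2 + 6×0 + 8×1 + 6×4 + 6×1 + 9×1 + 9×5 + 8×1 = 112
Quinn: 6×0 + 6×5 + 8×2 + 6×3 + 6×3 + 9×5 + 9×2 + 8×3 = 169
Liam: 6×4 + 6×1 + 8×0 + 6×0 + 6×4 + 9×0 + 9×0 + 8×5 = 94

Ben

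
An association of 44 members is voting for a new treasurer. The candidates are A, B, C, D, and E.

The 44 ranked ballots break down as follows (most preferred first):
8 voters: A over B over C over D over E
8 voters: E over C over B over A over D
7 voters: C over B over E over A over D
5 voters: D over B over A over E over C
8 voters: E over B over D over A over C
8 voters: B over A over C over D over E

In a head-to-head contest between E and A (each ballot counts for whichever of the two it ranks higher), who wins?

E is ranked above A on 23 ballots; A above E on 21.

E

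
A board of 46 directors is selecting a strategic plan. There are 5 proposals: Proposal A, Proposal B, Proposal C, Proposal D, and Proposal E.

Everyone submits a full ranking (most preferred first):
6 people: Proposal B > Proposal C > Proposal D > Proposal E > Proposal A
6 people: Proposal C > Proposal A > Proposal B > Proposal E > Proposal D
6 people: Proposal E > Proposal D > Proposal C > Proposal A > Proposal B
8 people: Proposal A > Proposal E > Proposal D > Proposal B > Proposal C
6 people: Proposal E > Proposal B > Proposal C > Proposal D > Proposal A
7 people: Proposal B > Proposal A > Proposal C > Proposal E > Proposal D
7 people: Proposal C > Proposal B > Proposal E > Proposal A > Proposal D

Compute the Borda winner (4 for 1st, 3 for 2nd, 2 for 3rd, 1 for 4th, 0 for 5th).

Proposal B

Proposal A: 6×0 + 6×3 + 6×1 + 8×4 + 6×0 + 7×3 + 7×1 = 84
Proposal B: 6×4 + 6×2 + 6×0 + 8×1 + 6×3 + 7×4 + 7×3 = 111
Proposal C: 6×3 + 6×4 + 6×2 + 8×0 + 6×2 + 7×2 + 7×4 = 108
Proposal D: 6×2 + 6×0 + 6×3 + 8×2 + 6×1 + 7×0 + 7×0 = 52
Proposal E: 6×1 + 6×1 + 6×4 + 8×3 + 6×4 + 7×1 + 7×2 = 105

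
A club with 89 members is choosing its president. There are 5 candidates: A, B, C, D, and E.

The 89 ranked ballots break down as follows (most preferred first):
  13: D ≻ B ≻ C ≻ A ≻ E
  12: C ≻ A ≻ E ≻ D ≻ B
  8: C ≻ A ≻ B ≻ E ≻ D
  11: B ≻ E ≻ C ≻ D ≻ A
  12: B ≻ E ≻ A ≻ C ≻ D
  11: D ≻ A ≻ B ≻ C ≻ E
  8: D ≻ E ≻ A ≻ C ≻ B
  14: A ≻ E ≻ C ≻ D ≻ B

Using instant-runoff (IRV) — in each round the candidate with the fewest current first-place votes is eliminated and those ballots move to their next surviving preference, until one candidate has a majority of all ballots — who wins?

Round 1: A 14, B 23, C 20, D 32, E 0. E eliminated.
Round 2: A 14, B 23, C 20, D 32. A eliminated.
Round 3: B 23, C 34, D 32. B eliminated.
Round 4: C 57, D 32. C has a majority (≥45).

C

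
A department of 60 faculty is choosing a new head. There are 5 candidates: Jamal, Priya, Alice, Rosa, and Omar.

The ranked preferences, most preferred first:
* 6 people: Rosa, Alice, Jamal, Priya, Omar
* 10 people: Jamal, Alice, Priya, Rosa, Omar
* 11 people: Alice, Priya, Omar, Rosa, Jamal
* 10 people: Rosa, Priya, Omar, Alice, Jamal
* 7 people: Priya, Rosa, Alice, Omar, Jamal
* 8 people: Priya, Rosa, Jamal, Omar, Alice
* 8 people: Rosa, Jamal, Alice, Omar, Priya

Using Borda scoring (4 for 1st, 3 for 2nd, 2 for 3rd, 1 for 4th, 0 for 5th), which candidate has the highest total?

Rosa

Jamal: 6×2 + 10×4 + 11×0 + 10×0 + 7×0 + 8×2 + 8×3 = 92
Priya: 6×1 + 10×2 + 11×3 + 10×3 + 7×4 + 8×4 + 8×0 = 149
Alice: 6×3 + 10×3 + 11×4 + 10×1 + 7×2 + 8×0 + 8×2 = 132
Rosa: 6×4 + 10×1 + 11×1 + 10×4 + 7×3 + 8×3 + 8×4 = 162
Omar: 6×0 + 10×0 + 11×2 + 10×2 + 7×1 + 8×1 + 8×1 = 65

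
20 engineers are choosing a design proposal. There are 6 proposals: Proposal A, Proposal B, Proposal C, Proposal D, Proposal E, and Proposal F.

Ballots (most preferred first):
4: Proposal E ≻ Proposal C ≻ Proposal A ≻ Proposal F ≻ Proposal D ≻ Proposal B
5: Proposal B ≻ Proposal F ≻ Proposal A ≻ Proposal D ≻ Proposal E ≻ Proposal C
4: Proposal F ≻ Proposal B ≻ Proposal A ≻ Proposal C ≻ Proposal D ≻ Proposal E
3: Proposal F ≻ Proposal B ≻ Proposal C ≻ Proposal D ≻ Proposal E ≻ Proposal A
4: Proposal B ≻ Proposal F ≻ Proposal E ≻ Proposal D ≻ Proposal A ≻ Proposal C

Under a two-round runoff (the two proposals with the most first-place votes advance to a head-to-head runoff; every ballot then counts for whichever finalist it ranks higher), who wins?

Round 1 first-place votes: Proposal A 0, Proposal B 9, Proposal C 0, Proposal D 0, Proposal E 4, Proposal F 7. Proposal B and Proposal F advance.
Runoff: Proposal B is ranked above Proposal F on 9 ballots, Proposal F above Proposal B on 11.

Proposal F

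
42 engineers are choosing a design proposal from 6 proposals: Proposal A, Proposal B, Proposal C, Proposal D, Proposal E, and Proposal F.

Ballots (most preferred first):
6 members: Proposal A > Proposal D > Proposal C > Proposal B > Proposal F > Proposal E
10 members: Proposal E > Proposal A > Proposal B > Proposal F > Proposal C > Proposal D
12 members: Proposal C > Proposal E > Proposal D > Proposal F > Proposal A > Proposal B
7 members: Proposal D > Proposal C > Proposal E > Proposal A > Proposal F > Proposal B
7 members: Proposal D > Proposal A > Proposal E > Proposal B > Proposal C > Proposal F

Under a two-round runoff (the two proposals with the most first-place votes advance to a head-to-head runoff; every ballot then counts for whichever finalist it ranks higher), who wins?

Round 1 first-place votes: Proposal A 6, Proposal B 0, Proposal C 12, Proposal D 14, Proposal E 10, Proposal F 0. Proposal D and Proposal C advance.
Runoff: Proposal D is ranked above Proposal C on 20 ballots, Proposal C above Proposal D on 22.

Proposal C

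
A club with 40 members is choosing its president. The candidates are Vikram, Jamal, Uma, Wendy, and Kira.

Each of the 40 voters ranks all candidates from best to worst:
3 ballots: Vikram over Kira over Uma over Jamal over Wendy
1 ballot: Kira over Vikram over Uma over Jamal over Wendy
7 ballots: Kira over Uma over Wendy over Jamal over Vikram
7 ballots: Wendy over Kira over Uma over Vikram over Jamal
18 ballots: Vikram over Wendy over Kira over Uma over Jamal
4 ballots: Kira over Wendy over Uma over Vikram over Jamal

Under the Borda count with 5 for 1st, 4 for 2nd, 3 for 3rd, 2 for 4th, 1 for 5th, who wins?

Vikram: 3×5 + 1×4 + 7×1 + 7×2 + 18×5 + 4×2 = 138
Jamal: 3×2 + 1×2 + 7×2 + 7×1 + 18×1 + 4×1 = 51
Uma: 3×3 + 1×3 + 7×4 + 7×3 + 18×2 + 4×3 = 109
Wendy: 3×1 + 1×1 + 7×3 + 7×5 + 18×4 + 4×4 = 148
Kira: 3×4 + 1×5 + 7×5 + 7×4 + 18×3 + 4×5 = 154

Kira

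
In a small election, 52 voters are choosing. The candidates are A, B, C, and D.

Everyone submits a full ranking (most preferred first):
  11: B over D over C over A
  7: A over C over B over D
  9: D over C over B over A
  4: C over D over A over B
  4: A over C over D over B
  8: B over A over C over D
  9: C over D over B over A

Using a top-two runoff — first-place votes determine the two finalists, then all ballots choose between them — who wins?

Round 1 first-place votes: A 11, B 19, C 13, D 9. B and C advance.
Runoff: B is ranked above C on 19 ballots, C above B on 33.

C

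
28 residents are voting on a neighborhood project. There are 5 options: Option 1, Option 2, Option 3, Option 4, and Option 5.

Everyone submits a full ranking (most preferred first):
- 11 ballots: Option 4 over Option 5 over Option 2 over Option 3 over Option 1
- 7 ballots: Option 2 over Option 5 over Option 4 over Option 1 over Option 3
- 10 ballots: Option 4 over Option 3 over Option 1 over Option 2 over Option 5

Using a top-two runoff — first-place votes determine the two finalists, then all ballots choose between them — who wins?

Option 4

Round 1 first-place votes: Option 1 0, Option 2 7, Option 3 0, Option 4 21, Option 5 0. Option 4 and Option 2 advance.
Runoff: Option 4 is ranked above Option 2 on 21 ballots, Option 2 above Option 4 on 7.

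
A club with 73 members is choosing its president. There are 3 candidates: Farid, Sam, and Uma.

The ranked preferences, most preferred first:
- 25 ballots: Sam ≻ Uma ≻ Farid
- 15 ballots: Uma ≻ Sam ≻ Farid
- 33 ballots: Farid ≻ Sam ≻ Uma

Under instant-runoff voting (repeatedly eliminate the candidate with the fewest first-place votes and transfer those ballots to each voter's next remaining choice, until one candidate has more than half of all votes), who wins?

Sam

Round 1: Farid 33, Sam 25, Uma 15. Uma eliminated.
Round 2: Farid 33, Sam 40. Sam has a majority (≥37).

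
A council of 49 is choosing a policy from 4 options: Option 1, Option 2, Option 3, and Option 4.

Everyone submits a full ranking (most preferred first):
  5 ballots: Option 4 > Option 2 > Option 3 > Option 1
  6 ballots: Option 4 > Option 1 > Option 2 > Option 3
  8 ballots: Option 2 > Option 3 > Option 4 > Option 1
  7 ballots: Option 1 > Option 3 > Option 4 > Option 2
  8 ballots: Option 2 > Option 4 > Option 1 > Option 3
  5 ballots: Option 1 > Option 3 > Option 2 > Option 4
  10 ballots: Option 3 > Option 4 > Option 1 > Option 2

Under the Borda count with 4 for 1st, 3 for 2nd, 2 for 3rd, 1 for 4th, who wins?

Option 1: 5×1 + 6×3 + 8×1 + 7×4 + 8×2 + 5×4 + 10×2 = 115
Option 2: 5×3 + 6×2 + 8×4 + 7×1 + 8×4 + 5×2 + 10×1 = 118
Option 3: 5×2 + 6×1 + 8×3 + 7×3 + 8×1 + 5×3 + 10×4 = 124
Option 4: 5×4 + 6×4 + 8×2 + 7×2 + 8×3 + 5×1 + 10×3 = 133

Option 4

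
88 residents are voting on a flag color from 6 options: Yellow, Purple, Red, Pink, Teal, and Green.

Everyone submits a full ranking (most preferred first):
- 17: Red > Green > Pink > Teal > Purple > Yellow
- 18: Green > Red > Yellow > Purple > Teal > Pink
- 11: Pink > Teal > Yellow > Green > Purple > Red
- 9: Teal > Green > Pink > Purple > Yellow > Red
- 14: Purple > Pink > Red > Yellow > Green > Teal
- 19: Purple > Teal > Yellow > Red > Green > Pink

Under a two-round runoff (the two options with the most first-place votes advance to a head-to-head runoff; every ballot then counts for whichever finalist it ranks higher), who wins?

Green

Round 1 first-place votes: Yellow 0, Purple 33, Red 17, Pink 11, Teal 9, Green 18. Purple and Green advance.
Runoff: Purple is ranked above Green on 33 ballots, Green above Purple on 55.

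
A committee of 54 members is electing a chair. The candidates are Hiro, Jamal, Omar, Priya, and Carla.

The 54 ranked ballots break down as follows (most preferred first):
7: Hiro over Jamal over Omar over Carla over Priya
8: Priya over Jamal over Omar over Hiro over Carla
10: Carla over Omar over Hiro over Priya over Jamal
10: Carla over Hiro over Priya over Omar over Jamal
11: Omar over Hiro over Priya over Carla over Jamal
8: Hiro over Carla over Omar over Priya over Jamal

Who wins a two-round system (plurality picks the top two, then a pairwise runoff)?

Round 1 first-place votes: Hiro 15, Jamal 0, Omar 11, Priya 8, Carla 20. Carla and Hiro advance.
Runoff: Carla is ranked above Hiro on 20 ballots, Hiro above Carla on 34.

Hiro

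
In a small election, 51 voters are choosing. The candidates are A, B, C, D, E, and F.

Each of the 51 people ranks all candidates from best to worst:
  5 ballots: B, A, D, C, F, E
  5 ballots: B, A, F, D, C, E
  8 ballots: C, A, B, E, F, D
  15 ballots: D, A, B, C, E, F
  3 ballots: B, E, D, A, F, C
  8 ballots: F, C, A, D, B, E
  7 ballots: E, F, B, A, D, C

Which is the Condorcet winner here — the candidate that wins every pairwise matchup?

A

A vs B: 31–20
A vs C: 35–16
A vs D: 33–18
A vs E: 41–10
A vs F: 36–15
A beats every other candidate.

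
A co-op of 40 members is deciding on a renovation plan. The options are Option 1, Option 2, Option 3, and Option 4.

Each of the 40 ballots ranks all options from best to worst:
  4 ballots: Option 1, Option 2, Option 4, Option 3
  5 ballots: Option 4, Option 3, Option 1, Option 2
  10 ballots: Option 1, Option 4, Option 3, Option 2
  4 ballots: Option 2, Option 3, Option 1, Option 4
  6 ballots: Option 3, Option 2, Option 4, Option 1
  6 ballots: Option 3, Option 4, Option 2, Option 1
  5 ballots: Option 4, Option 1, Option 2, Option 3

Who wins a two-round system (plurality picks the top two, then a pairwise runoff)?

Round 1 first-place votes: Option 1 14, Option 2 4, Option 3 12, Option 4 10. Option 1 and Option 3 advance.
Runoff: Option 1 is ranked above Option 3 on 19 ballots, Option 3 above Option 1 on 21.

Option 3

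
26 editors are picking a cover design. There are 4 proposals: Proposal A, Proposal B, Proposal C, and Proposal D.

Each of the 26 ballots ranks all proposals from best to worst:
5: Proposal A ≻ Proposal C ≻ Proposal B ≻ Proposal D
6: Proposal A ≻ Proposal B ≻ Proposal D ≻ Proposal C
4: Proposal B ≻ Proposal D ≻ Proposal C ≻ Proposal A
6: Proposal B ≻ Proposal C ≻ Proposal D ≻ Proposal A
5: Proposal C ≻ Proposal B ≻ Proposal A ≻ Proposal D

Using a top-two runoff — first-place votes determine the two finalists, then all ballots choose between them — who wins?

Proposal B

Round 1 first-place votes: Proposal A 11, Proposal B 10, Proposal C 5, Proposal D 0. Proposal A and Proposal B advance.
Runoff: Proposal A is ranked above Proposal B on 11 ballots, Proposal B above Proposal A on 15.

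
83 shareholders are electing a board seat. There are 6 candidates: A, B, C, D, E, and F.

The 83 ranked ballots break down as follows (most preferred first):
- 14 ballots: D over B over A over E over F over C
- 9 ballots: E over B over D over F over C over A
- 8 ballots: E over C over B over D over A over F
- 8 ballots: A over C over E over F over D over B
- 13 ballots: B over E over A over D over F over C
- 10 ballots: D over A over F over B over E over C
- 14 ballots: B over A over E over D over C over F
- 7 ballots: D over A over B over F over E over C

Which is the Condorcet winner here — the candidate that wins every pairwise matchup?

B

B vs A: 58–25
B vs C: 67–16
B vs D: 44–39
B vs E: 58–25
B vs F: 65–18
B beats every other candidate.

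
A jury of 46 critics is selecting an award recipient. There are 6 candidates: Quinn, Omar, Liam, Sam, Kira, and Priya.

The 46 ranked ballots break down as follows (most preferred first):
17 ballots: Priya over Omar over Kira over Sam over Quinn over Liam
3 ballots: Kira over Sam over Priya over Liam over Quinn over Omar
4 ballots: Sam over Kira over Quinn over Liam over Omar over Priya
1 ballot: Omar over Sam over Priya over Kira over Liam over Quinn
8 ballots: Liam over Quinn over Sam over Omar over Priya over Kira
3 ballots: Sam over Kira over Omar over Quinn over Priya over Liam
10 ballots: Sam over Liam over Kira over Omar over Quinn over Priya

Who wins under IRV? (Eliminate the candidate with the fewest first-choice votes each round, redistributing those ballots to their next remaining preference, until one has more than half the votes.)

Round 1: Quinn 0, Omar 1, Liam 8, Sam 17, Kira 3, Priya 17. Quinn eliminated.
Round 2: Omar 1, Liam 8, Sam 17, Kira 3, Priya 17. Omar eliminated.
Round 3: Liam 8, Sam 18, Kira 3, Priya 17. Kira eliminated.
Round 4: Liam 8, Sam 21, Priya 17. Liam eliminated.
Round 5: Sam 29, Priya 17. Sam has a majority (≥24).

Sam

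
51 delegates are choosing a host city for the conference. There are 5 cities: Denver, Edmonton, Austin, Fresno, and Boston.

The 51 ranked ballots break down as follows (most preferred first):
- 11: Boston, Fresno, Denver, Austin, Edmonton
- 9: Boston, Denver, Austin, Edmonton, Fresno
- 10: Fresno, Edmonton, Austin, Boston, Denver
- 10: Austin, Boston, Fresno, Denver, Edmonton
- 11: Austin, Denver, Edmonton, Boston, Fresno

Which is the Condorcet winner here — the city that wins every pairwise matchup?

Austin vs Denver: 31–20
Austin vs Edmonton: 41–10
Austin vs Fresno: 30–21
Austin vs Boston: 31–20
Austin beats every other city.

Austin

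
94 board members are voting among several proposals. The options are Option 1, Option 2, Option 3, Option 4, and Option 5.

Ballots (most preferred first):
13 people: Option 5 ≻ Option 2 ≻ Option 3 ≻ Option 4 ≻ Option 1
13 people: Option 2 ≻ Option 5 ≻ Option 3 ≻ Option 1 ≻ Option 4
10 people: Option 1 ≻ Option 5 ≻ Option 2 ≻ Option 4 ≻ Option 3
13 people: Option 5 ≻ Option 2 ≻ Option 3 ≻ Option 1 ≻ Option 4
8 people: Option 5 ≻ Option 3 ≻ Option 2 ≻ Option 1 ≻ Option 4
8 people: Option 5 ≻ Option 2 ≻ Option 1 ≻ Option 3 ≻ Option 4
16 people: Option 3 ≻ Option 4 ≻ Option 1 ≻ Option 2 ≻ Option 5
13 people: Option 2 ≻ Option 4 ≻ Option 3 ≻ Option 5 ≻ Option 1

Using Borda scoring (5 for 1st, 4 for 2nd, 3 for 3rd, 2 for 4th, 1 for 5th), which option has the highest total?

Option 1: 13×1 + 13×2 + 10×5 + 13×2 + 8×2 + 8×3 + 16×3 + 13×1 = 216
Option 2: 13×4 + 13×5 + 10×3 + 13×4 + 8×3 + 8×4 + 16×2 + 13×5 = 352
Option 3: 13×3 + 13×3 + 10×1 + 13×3 + 8×4 + 8×2 + 16×5 + 13×3 = 294
Option 4: 13×2 + 13×1 + 10×2 + 13×1 + 8×1 + 8×1 + 16×4 + 13×4 = 204
Option 5: 13×5 + 13×4 + 10×4 + 13×5 + 8×5 + 8×5 + 16×1 + 13×2 = 344

Option 2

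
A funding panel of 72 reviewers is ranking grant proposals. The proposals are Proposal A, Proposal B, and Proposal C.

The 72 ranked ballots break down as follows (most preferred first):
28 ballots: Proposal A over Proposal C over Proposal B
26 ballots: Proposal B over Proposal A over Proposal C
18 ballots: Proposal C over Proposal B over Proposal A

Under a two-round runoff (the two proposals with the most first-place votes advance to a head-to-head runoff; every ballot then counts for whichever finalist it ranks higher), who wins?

Proposal B

Round 1 first-place votes: Proposal A 28, Proposal B 26, Proposal C 18. Proposal A and Proposal B advance.
Runoff: Proposal A is ranked above Proposal B on 28 ballots, Proposal B above Proposal A on 44.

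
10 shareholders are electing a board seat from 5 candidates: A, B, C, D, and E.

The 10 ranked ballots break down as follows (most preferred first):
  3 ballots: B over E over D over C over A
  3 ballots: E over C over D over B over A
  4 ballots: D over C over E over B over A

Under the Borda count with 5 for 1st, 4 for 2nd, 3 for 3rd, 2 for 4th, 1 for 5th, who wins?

A: 3×1 + 3×1 + 4×1 = 10
B: 3×5 + 3×2 + 4×2 = 29
C: 3×2 + 3×4 + 4×4 = 34
D: 3×3 + 3×3 + 4×5 = 38
E: 3×4 + 3×5 + 4×3 = 39

E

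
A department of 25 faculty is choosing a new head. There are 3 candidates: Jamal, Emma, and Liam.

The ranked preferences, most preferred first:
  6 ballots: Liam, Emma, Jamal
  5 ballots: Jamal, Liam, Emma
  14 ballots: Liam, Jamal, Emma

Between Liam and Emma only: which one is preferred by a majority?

Liam is ranked above Emma on 25 ballots; Emma above Liam on 0.

Liam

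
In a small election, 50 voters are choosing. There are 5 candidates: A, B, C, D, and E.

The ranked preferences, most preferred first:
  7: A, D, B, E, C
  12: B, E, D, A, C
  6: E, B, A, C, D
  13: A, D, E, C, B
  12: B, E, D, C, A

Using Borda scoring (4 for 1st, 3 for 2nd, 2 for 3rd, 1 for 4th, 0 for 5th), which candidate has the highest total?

E

A: 7×4 + 12×1 + 6×2 + 13×4 + 12×0 = 104
B: 7×2 + 12×4 + 6×3 + 13×0 + 12×4 = 128
C: 7×0 + 12×0 + 6×1 + 13×1 + 12×1 = 31
D: 7×3 + 12×2 + 6×0 + 13×3 + 12×2 = 108
E: 7×1 + 12×3 + 6×4 + 13×2 + 12×3 = 129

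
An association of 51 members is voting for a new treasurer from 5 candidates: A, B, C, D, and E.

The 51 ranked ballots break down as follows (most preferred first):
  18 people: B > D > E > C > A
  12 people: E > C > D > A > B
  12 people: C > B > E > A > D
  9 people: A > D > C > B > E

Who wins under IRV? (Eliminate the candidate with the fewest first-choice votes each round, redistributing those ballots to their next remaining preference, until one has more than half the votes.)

Round 1: A 9, B 18, C 12, D 0, E 12. D eliminated.
Round 2: A 9, B 18, C 12, E 12. A eliminated.
Round 3: B 18, C 21, E 12. E eliminated.
Round 4: B 18, C 33. C has a majority (≥26).

C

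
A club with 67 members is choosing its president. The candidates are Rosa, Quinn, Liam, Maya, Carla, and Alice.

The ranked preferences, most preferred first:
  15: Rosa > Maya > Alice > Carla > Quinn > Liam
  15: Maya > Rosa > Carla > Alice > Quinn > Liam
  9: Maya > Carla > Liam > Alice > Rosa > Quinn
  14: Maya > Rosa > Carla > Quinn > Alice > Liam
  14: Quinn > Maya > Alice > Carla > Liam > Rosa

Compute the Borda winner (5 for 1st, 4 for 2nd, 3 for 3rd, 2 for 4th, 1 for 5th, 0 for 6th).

Rosa: 15×5 + 15×4 + 9×1 + 14×4 + 14×0 = 200
Quinn: 15×1 + 15×1 + 9×0 + 14×2 + 14×5 = 128
Liam: 15×0 + 15×0 + 9×3 + 14×0 + 14×1 = 41
Maya: 15×4 + 15×5 + 9×5 + 14×5 + 14×4 = 306
Carla: 15×2 + 15×3 + 9×4 + 14×3 + 14×2 = 181
Alice: 15×3 + 15×2 + 9×2 + 14×1 + 14×3 = 149

Maya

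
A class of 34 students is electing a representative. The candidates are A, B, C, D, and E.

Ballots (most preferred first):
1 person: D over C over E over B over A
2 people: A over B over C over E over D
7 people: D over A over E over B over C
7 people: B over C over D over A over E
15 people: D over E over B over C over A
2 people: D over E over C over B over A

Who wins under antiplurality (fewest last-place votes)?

B

Last-place votes: A 18, B 0, C 7, D 2, E 7.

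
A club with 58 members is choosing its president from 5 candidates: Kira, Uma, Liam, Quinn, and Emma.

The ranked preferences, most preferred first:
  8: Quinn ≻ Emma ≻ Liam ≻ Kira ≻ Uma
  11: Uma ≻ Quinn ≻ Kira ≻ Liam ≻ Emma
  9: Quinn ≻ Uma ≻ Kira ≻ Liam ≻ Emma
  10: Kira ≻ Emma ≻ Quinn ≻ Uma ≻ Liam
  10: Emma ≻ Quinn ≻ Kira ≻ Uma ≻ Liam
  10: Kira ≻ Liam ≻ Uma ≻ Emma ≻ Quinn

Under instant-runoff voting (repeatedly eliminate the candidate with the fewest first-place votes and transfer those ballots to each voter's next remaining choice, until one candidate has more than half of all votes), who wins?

Round 1: Kira 20, Uma 11, Liam 0, Quinn 17, Emma 10. Liam eliminated.
Round 2: Kira 20, Uma 11, Quinn 17, Emma 10. Emma eliminated.
Round 3: Kira 20, Uma 11, Quinn 27. Uma eliminated.
Round 4: Kira 20, Quinn 38. Quinn has a majority (≥30).

Quinn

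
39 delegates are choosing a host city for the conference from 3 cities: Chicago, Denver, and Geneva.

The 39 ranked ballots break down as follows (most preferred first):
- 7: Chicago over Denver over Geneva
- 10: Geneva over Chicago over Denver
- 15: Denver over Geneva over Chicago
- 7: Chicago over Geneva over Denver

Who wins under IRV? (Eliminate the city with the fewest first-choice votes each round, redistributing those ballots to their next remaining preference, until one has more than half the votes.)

Round 1: Chicago 14, Denver 15, Geneva 10. Geneva eliminated.
Round 2: Chicago 24, Denver 15. Chicago has a majority (≥20).

Chicago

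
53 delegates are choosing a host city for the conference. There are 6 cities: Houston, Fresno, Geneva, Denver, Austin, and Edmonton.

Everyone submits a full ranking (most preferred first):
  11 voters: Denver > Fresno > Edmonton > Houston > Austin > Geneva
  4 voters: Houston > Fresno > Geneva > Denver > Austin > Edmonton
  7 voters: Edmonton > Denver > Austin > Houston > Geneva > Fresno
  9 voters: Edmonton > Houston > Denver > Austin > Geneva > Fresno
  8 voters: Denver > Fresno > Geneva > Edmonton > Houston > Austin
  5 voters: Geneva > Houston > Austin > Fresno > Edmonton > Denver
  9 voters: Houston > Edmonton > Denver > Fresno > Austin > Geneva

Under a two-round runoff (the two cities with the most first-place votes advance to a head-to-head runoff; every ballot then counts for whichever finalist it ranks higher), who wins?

Round 1 first-place votes: Houston 13, Fresno 0, Geneva 5, Denver 19, Austin 0, Edmonton 16. Denver and Edmonton advance.
Runoff: Denver is ranked above Edmonton on 23 ballots, Edmonton above Denver on 30.

Edmonton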